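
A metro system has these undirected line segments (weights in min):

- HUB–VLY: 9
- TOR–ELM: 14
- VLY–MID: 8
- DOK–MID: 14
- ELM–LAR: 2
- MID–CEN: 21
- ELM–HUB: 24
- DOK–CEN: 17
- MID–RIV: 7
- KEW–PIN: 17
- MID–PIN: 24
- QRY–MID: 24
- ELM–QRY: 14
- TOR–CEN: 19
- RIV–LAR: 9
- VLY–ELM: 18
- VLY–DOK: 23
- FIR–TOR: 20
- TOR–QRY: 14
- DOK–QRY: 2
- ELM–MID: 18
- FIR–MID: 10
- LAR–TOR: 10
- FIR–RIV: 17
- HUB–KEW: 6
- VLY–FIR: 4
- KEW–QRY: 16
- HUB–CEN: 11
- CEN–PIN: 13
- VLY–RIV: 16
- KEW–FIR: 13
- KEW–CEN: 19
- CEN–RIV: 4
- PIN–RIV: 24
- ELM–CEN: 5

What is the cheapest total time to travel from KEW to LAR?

Settle nodes by increasing distance from KEW:
KEW: 0
HUB: 6  (via KEW)
FIR: 13  (via KEW)
VLY: 15  (via HUB)
QRY: 16  (via KEW)
PIN: 17  (via KEW)
CEN: 17  (via HUB)
DOK: 18  (via QRY)
RIV: 21  (via CEN)
ELM: 22  (via CEN)
MID: 23  (via FIR)
LAR: 24  (via ELM)
Shortest route: KEW–HUB–CEN–ELM–LAR = 24 min.

24 min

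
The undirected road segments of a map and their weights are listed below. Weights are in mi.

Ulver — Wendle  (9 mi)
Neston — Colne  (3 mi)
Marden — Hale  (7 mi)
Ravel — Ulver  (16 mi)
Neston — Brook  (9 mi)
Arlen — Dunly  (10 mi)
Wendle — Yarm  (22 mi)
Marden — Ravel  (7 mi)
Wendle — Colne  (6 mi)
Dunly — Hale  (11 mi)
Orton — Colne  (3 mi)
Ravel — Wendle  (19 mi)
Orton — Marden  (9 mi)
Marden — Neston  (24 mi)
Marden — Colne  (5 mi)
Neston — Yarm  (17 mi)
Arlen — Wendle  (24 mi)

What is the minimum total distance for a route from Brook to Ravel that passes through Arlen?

Best Brook to Arlen: Brook–Neston–Colne–Wendle–Arlen costing 42
Shortest Arlen→Ravel: Arlen–Dunly–Hale–Marden–Ravel = 35
Total via Arlen: 42 + 35 = 77 mi.

77 mi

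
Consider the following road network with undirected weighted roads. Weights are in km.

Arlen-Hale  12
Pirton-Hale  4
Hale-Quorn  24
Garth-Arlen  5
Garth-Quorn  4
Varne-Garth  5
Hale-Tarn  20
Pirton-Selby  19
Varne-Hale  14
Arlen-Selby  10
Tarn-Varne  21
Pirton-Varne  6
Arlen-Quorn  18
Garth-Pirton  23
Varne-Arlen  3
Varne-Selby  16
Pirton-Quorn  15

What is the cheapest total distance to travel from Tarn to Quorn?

Shortest distances from Tarn:
Tarn: 0
Hale: 20  (via Tarn)
Varne: 21  (via Tarn)
Arlen: 24  (via Varne)
Pirton: 24  (via Hale)
Garth: 26  (via Varne)
Quorn: 30  (via Garth)
Shortest route: Tarn → Varne → Garth → Quorn = 30 km.

30 km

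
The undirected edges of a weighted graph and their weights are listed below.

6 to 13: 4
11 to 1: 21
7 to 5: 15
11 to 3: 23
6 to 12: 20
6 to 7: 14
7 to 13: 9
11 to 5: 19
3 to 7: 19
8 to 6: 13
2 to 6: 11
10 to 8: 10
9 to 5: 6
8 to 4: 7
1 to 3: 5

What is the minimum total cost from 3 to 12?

Shortest distances from 3:
3: 0
1: 5  (via 3)
7: 19  (via 3)
11: 23  (via 3)
13: 28  (via 7)
6: 32  (via 13)
5: 34  (via 7)
9: 40  (via 5)
2: 43  (via 6)
8: 45  (via 6)
4: 52  (via 8)
12: 52  (via 6)
Shortest route: 3–7–13–6–12 = 52.

52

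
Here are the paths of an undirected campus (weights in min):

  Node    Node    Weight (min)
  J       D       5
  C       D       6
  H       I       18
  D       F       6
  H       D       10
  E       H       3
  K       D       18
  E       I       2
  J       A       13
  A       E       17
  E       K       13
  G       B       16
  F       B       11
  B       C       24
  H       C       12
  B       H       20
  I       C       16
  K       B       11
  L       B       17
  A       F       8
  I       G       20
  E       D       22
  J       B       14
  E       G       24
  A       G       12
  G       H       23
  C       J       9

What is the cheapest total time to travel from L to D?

34 min

Running Dijkstra from L:
L: 0
B: 17  (via L)
F: 28  (via B)
K: 28  (via B)
J: 31  (via B)
G: 33  (via B)
D: 34  (via F)
Shortest route: L–B–F–D = 34 min.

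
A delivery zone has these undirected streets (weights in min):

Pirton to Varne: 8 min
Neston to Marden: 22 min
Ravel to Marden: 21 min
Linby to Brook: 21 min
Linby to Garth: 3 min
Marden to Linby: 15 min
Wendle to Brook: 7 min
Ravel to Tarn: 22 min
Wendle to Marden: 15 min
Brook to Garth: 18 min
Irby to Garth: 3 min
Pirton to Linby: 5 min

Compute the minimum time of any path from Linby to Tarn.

58 min

Enumerating some paths:
Linby–Brook–Wendle–Marden–Ravel–Tarn: 21+7+15+21+22 = 86
Linby–Garth–Brook–Wendle–Marden–Ravel–Tarn: 3+18+7+15+21+22 = 86
Linby–Marden–Ravel–Tarn: 15+21+22 = 58
Cheapest is Linby–Marden–Ravel–Tarn at 58 min.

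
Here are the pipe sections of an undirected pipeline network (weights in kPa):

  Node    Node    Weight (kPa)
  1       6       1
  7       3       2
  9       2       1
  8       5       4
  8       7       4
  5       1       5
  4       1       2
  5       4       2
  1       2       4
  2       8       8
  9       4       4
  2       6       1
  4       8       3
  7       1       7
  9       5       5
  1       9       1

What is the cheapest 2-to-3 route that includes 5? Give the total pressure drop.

16 kPa

Best 2 to 5: 2–9–5 costing 6
Best 5 to 3: 5–8–7–3 costing 10
Total via 5: 6 + 10 = 16 kPa.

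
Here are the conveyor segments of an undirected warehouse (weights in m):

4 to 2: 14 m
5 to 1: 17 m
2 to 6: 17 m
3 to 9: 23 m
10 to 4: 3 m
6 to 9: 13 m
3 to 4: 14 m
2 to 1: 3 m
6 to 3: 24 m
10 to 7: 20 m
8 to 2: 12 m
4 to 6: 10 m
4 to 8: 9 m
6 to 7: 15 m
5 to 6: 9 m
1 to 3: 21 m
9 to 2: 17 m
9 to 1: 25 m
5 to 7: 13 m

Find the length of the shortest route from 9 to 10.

Shortest distances from 9:
9: 0
6: 13  (via 9)
2: 17  (via 9)
1: 20  (via 2)
5: 22  (via 6)
3: 23  (via 9)
4: 23  (via 6)
10: 26  (via 4)
Shortest route: 9–6–4–10 = 26 m.

26 m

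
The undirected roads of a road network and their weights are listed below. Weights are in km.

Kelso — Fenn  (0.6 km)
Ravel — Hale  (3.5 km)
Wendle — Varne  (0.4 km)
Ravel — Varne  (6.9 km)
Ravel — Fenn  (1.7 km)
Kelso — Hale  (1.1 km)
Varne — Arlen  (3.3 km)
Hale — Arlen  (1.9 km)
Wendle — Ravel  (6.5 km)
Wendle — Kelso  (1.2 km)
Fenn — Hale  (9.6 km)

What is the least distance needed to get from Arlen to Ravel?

5.3 km

Settle nodes by increasing distance from Arlen:
Arlen: 0
Hale: 1.9  (via Arlen)
Kelso: 3  (via Hale)
Varne: 3.3  (via Arlen)
Fenn: 3.6  (via Kelso)
Wendle: 3.7  (via Varne)
Ravel: 5.3  (via Fenn)
Shortest route: Arlen–Hale–Kelso–Fenn–Ravel = 5.3 km.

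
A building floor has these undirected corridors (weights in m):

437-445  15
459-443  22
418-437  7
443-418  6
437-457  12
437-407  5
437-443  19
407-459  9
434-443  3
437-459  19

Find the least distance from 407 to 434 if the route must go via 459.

Shortest 407→459: 407 → 459 = 9
Best 459 to 434: 459 → 443 → 434 costing 25
Total via 459: 9 + 25 = 34 m.

34 m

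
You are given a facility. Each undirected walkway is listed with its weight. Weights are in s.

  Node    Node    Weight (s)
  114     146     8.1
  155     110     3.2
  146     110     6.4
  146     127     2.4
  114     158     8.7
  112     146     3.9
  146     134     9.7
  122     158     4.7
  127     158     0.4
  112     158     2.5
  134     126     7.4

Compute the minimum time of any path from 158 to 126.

Shortest distances from 158:
158: 0
127: 0.4  (via 158)
112: 2.5  (via 158)
146: 2.8  (via 127)
122: 4.7  (via 158)
114: 8.7  (via 158)
110: 9.2  (via 146)
155: 12.4  (via 110)
134: 12.5  (via 146)
126: 19.9  (via 134)
Shortest route: 158–127–146–134–126 = 19.9 s.

19.9 s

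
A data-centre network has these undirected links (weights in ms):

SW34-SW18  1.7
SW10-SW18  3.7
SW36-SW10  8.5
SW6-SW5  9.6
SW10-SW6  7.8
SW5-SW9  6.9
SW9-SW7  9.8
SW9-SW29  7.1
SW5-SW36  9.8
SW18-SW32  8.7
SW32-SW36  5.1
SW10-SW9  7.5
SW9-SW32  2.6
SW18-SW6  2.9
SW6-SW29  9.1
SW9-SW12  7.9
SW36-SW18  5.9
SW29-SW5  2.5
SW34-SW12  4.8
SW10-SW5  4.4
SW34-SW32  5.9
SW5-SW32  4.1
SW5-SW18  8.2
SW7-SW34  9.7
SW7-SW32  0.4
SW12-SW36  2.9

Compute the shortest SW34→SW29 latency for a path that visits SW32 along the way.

12.5 ms

Best SW34 to SW32: SW34–SW32 costing 5.9
Shortest SW32→SW29: SW32–SW5–SW29 = 6.6
Total via SW32: 5.9 + 6.6 = 12.5 ms.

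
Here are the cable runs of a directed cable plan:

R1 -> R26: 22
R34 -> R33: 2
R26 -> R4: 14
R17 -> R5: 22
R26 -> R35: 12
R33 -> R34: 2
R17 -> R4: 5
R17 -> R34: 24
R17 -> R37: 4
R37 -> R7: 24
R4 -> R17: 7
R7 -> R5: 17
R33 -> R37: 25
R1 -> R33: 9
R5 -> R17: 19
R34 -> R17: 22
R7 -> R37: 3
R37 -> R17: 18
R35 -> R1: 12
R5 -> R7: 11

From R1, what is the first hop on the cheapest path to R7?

Compare a few routes:
R1 → R33 → R37 → R7: 9+25+24 = 58
R1 → R33 → R34 → R17 → R37 → R7: 9+2+22+4+24 = 61
Cheapest is R1 → R33 → R37 → R7 at 58.
So from R1 the first move is to R33.

R33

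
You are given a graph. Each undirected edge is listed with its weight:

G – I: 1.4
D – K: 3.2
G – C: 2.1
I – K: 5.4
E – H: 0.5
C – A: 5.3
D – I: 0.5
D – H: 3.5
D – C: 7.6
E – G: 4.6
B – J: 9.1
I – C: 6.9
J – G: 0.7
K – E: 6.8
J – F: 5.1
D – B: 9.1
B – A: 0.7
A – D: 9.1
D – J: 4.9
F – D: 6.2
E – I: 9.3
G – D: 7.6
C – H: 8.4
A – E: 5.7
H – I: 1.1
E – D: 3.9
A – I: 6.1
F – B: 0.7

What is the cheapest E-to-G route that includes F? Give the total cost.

12.9

Shortest E→F: E–A–B–F = 7.1
Shortest F→G: F–J–G = 5.8
Total via F: 7.1 + 5.8 = 12.9.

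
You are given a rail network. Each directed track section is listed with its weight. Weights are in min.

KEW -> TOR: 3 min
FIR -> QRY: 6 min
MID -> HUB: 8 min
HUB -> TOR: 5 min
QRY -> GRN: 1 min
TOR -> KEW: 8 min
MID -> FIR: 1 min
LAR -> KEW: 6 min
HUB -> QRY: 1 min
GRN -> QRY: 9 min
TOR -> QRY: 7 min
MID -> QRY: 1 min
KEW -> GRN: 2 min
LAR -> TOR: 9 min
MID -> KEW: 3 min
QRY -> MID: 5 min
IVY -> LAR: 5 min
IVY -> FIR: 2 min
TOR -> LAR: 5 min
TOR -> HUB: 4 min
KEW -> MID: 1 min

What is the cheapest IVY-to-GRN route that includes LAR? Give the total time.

Shortest IVY→LAR: IVY–LAR = 5
Shortest LAR→GRN: LAR–KEW–GRN = 8
Total via LAR: 5 + 8 = 13 min.

13 min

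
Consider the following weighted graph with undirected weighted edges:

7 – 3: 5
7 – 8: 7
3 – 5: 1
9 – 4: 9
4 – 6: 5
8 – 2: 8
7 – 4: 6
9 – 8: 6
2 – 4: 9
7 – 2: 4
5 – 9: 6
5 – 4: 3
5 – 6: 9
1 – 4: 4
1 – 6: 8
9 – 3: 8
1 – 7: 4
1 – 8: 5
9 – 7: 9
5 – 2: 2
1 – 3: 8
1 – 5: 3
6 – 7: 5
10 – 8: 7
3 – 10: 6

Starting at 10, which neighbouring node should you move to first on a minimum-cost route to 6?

3

Candidate routes:
10 → 3 → 5 → 4 → 6: 6+1+3+5 = 15
10 → 3 → 7 → 6: 6+5+5 = 16
10 → 3 → 5 → 1 → 6: 6+1+3+8 = 18
10 → 3 → 5 → 6: 6+1+9 = 16
The minimum is 15 via 10 → 3 → 5 → 4 → 6.
So from 10 the first move is to 3.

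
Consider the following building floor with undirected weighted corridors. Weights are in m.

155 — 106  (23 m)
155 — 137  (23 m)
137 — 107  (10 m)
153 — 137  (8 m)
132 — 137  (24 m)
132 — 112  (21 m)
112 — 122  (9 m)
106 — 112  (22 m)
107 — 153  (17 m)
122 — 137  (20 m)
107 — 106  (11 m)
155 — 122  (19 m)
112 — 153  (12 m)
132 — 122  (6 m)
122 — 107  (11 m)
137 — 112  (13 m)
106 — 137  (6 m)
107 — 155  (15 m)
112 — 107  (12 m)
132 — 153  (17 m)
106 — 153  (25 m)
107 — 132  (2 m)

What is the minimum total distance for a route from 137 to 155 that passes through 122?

Shortest 137→122: 137–107–132–122 = 18
Shortest 122→155: 122–155 = 19
Total via 122: 18 + 19 = 37 m.

37 m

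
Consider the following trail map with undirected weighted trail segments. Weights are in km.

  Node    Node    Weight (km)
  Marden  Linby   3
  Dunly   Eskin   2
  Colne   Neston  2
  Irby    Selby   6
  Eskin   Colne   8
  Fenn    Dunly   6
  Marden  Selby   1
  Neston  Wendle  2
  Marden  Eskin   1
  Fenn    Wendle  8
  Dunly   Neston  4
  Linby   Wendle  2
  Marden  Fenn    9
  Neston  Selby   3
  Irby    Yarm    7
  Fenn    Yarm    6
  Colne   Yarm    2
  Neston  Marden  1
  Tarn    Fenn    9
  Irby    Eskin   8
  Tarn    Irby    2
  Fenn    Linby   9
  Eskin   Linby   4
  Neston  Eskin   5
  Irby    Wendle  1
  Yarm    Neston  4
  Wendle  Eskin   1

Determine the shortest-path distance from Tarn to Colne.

7 km

Compare a few routes:
Tarn–Irby–Wendle–Neston–Colne: 2+1+2+2 = 7
Tarn–Irby–Wendle–Eskin–Marden–Neston–Colne: 2+1+1+1+1+2 = 8
Cheapest is Tarn–Irby–Wendle–Neston–Colne at 7 km.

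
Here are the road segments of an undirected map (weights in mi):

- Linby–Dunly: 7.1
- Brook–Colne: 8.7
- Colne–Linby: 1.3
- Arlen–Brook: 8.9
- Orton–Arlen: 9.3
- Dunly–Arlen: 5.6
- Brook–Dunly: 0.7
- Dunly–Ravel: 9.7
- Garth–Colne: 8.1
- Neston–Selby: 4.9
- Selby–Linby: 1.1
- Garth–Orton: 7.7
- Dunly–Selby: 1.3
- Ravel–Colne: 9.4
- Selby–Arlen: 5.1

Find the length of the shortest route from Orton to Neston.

19.3 mi

Candidate routes:
Orton–Garth–Colne–Linby–Selby–Neston: 7.7+8.1+1.3+1.1+4.9 = 23.1
Orton–Arlen–Dunly–Selby–Neston: 9.3+5.6+1.3+4.9 = 21.1
Orton–Arlen–Selby–Neston: 9.3+5.1+4.9 = 19.3
Cheapest is Orton–Arlen–Selby–Neston at 19.3 mi.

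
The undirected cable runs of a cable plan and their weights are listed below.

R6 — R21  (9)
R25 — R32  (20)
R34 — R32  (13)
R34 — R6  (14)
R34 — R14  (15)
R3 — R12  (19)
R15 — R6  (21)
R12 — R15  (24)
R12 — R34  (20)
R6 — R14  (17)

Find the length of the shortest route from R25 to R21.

56

Settle nodes by increasing distance from R25:
R25: 0
R32: 20  (via R25)
R34: 33  (via R32)
R6: 47  (via R34)
R14: 48  (via R34)
R12: 53  (via R34)
R21: 56  (via R6)
Shortest route: R25 → R32 → R34 → R6 → R21 = 56.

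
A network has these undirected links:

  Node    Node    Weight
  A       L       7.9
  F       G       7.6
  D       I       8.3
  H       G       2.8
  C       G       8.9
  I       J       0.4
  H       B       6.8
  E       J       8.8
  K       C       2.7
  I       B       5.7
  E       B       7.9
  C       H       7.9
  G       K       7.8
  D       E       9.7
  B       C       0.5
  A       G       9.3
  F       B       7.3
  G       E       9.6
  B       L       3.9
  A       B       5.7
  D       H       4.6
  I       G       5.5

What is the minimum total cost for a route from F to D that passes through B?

Best F to B: F → B costing 7.3
Shortest B→D: B → H → D = 11.4
Total via B: 7.3 + 11.4 = 18.7.

18.7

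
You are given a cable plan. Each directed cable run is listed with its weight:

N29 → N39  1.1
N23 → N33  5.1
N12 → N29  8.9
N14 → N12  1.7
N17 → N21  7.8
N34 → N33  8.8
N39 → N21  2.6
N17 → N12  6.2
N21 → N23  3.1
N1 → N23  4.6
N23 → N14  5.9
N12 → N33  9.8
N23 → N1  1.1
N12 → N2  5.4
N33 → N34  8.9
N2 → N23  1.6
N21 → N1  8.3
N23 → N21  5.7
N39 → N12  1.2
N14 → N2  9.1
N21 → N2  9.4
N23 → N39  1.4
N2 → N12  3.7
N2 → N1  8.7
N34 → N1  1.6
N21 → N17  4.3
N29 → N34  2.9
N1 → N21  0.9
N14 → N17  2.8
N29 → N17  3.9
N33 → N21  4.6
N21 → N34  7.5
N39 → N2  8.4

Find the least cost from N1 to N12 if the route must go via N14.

Best N1 to N14: N1–N21–N23–N14 costing 9.9
Best N14 to N12: N14–N12 costing 1.7
Total via N14: 9.9 + 1.7 = 11.6.

11.6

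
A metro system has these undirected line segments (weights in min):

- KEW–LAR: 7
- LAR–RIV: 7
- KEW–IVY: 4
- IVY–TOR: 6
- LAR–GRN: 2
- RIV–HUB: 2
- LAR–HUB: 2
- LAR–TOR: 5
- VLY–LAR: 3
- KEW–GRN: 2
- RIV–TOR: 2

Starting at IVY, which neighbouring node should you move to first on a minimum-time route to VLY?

KEW

Enumerating some paths:
IVY → TOR → LAR → VLY: 6+5+3 = 14
IVY → KEW → GRN → LAR → VLY: 4+2+2+3 = 11
IVY → KEW → LAR → VLY: 4+7+3 = 14
IVY → TOR → RIV → HUB → LAR → VLY: 6+2+2+2+3 = 15
Cheapest is IVY → KEW → GRN → LAR → VLY at 11 min.
So from IVY the first move is to KEW.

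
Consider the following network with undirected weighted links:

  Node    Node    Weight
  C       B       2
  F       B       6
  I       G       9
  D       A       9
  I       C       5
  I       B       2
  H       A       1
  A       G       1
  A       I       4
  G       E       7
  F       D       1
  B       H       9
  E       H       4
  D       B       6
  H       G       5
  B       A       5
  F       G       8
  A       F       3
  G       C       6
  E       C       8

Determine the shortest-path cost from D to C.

8

Candidate routes:
D–F–B–C: 1+6+2 = 9
D–B–C: 6+2 = 8
D–F–A–G–C: 1+3+1+6 = 11
Cheapest is D–B–C at 8.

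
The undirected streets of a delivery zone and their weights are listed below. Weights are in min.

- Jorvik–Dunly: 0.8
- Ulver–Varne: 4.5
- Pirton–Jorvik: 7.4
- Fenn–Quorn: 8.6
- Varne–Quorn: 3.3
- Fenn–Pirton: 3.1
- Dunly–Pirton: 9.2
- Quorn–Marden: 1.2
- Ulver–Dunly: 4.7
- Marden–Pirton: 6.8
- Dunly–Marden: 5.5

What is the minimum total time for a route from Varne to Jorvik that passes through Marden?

Shortest Varne→Marden: Varne–Quorn–Marden = 4.5
Shortest Marden→Jorvik: Marden–Dunly–Jorvik = 6.3
Total via Marden: 4.5 + 6.3 = 10.8 min.

10.8 min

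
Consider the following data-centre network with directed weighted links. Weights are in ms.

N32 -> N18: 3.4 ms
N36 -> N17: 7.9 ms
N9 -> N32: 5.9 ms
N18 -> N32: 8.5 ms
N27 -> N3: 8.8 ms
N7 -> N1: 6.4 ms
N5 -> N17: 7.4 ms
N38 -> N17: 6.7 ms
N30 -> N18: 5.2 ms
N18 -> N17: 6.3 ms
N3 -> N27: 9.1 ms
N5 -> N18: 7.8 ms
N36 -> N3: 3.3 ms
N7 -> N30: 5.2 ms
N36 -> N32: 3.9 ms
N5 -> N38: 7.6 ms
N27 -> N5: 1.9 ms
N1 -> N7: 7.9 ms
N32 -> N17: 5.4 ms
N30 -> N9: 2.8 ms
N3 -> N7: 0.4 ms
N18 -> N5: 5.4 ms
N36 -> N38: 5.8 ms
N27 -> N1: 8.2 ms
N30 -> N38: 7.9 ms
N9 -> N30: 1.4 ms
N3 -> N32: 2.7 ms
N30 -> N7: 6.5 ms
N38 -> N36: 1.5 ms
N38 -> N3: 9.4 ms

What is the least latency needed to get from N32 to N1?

28 ms

Compare a few routes:
N32 - N18 - N5 - N38 - N3 - N7 - N1: 3.4+5.4+7.6+9.4+0.4+6.4 = 32.6
N32 - N18 - N5 - N38 - N36 - N3 - N7 - N1: 3.4+5.4+7.6+1.5+3.3+0.4+6.4 = 28
Cheapest is N32 - N18 - N5 - N38 - N36 - N3 - N7 - N1 at 28 ms.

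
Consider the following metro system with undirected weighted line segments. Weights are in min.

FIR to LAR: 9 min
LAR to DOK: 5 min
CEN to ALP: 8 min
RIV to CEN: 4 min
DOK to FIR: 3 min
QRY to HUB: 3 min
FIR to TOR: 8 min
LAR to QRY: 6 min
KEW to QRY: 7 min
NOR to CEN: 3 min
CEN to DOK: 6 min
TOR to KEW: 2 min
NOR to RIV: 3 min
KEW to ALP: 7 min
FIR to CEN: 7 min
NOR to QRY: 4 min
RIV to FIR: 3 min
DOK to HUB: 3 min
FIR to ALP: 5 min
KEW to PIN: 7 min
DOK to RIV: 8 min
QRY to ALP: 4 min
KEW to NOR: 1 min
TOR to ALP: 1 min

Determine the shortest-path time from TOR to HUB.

8 min

Settle nodes by increasing distance from TOR:
TOR: 0
ALP: 1  (via TOR)
KEW: 2  (via TOR)
NOR: 3  (via KEW)
QRY: 5  (via ALP)
RIV: 6  (via NOR)
FIR: 6  (via ALP)
CEN: 6  (via NOR)
HUB: 8  (via QRY)
Shortest route: TOR–ALP–QRY–HUB = 8 min.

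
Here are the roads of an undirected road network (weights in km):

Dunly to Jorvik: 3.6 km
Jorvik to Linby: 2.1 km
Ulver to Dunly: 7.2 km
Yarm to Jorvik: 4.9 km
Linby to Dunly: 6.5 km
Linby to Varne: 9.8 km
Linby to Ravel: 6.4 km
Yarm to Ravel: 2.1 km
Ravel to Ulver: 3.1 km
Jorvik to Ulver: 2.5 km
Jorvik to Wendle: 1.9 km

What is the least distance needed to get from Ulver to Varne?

Enumerating some paths:
Ulver - Jorvik - Linby - Varne: 2.5+2.1+9.8 = 14.4
Ulver - Ravel - Yarm - Jorvik - Linby - Varne: 3.1+2.1+4.9+2.1+9.8 = 22
Ulver - Ravel - Linby - Varne: 3.1+6.4+9.8 = 19.3
Cheapest is Ulver - Jorvik - Linby - Varne at 14.4 km.

14.4 km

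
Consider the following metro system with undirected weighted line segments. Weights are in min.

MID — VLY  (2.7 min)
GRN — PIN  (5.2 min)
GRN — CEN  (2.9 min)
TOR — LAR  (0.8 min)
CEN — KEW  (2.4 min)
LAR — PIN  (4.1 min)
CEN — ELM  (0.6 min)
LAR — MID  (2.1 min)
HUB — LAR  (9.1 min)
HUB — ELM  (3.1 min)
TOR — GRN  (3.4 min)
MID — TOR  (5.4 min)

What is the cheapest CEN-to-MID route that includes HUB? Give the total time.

14.9 min

Best CEN to HUB: CEN–ELM–HUB costing 3.7
Shortest HUB→MID: HUB–LAR–MID = 11.2
Total via HUB: 3.7 + 11.2 = 14.9 min.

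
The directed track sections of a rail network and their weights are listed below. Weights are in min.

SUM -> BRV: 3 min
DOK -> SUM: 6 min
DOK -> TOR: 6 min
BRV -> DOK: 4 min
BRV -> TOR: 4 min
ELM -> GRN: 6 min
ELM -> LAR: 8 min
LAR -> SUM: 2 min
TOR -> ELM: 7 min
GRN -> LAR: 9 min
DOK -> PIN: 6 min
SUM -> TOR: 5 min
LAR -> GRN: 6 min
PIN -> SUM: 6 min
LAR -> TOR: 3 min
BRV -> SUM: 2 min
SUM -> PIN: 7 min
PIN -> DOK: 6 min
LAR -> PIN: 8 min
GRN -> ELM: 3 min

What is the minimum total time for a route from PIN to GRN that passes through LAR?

Best PIN to LAR: PIN–SUM–TOR–ELM–LAR costing 26
Best LAR to GRN: LAR–GRN costing 6
Total via LAR: 26 + 6 = 32 min.

32 min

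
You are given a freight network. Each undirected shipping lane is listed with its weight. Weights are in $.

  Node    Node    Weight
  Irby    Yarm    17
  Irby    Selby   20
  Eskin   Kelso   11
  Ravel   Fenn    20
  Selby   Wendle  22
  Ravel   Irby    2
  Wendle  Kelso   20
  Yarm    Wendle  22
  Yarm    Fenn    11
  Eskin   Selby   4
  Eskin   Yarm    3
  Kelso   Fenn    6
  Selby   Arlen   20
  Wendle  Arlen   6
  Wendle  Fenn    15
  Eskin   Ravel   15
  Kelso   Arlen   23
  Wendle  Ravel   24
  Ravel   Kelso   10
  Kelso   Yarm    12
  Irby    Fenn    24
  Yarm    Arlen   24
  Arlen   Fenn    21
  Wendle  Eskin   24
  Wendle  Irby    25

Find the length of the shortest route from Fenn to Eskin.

$14

Settle nodes by increasing distance from Fenn:
Fenn: 0
Kelso: 6  (via Fenn)
Yarm: 11  (via Fenn)
Eskin: 14  (via Yarm)
Shortest route: Fenn → Yarm → Eskin = $14.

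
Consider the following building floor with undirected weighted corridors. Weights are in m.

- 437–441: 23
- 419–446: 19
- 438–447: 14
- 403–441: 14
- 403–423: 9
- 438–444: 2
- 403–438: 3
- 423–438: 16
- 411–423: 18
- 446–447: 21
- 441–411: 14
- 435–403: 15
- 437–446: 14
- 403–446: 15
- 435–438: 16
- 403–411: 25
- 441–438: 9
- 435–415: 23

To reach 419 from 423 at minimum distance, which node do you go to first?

403

Compare a few routes:
423 - 403 - 438 - 447 - 446 - 419: 9+3+14+21+19 = 66
423 - 403 - 446 - 419: 9+15+19 = 43
423 - 438 - 403 - 446 - 419: 16+3+15+19 = 53
The minimum is 43 m via 423 - 403 - 446 - 419.
So from 423 the first move is to 403.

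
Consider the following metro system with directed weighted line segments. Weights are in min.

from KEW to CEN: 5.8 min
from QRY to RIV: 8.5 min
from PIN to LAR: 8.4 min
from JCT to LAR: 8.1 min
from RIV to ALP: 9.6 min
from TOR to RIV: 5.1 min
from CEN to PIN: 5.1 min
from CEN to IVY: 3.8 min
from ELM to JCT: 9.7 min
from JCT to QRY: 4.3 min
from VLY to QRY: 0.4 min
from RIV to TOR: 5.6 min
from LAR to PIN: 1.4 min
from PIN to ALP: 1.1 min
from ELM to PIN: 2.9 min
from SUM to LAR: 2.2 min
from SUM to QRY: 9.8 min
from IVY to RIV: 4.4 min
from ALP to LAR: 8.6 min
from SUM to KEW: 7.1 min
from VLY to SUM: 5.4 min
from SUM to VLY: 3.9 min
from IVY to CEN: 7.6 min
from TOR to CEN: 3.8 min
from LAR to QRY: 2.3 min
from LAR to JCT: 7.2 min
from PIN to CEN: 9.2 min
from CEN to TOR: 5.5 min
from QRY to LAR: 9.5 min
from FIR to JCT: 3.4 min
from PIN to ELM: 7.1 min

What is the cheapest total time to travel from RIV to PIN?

Compare a few routes:
RIV → TOR → CEN → PIN: 5.6+3.8+5.1 = 14.5
RIV → ALP → LAR → PIN: 9.6+8.6+1.4 = 19.6
Cheapest is RIV → TOR → CEN → PIN at 14.5 min.

14.5 min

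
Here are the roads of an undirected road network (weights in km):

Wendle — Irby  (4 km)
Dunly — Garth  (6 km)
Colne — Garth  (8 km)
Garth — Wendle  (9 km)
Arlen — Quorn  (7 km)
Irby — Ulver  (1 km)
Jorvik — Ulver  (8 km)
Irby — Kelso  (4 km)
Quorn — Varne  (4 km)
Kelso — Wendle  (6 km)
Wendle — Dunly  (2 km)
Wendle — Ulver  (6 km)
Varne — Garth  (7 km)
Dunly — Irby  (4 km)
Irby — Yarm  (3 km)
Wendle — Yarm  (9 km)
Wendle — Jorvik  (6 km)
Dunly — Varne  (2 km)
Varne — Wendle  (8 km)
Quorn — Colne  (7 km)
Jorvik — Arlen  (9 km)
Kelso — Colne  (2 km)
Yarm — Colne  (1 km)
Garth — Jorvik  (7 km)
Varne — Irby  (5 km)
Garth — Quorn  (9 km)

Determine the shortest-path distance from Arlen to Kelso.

16 km

Candidate routes:
Arlen–Quorn–Colne–Kelso: 7+7+2 = 16
Arlen–Quorn–Varne–Dunly–Irby–Kelso: 7+4+2+4+4 = 21
Arlen–Quorn–Varne–Irby–Kelso: 7+4+5+4 = 20
Arlen–Jorvik–Wendle–Kelso: 9+6+6 = 21
The minimum is 16 km via Arlen–Quorn–Colne–Kelso.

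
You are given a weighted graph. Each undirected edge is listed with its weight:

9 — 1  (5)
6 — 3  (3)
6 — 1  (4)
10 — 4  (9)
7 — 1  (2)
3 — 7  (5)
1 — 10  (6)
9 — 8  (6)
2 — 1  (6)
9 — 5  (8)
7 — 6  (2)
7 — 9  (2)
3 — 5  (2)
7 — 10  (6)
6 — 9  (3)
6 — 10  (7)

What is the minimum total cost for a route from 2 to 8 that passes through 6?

Shortest 2→6: 2–1–6 = 10
Best 6 to 8: 6–9–8 costing 9
Total via 6: 10 + 9 = 19.

19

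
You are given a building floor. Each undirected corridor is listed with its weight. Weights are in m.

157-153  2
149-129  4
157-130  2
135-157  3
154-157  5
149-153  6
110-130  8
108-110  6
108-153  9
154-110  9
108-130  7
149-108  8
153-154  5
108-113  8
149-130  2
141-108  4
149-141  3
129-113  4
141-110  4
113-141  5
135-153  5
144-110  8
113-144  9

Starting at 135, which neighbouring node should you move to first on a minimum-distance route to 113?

Compare a few routes:
135 → 157 → 130 → 149 → 141 → 113: 3+2+2+3+5 = 15
135 → 153 → 157 → 130 → 149 → 129 → 113: 5+2+2+2+4+4 = 19
135 → 153 → 149 → 141 → 113: 5+6+3+5 = 19
135 → 153 → 157 → 130 → 149 → 141 → 113: 5+2+2+2+3+5 = 19
The minimum is 15 m via 135 → 157 → 130 → 149 → 141 → 113.
So from 135 the first move is to 157.

157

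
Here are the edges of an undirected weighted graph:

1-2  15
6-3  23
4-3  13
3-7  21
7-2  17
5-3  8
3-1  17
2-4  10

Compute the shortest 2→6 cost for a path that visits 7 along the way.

61

Best 2 to 7: 2 → 7 costing 17
Shortest 7→6: 7 → 3 → 6 = 44
Total via 7: 17 + 44 = 61.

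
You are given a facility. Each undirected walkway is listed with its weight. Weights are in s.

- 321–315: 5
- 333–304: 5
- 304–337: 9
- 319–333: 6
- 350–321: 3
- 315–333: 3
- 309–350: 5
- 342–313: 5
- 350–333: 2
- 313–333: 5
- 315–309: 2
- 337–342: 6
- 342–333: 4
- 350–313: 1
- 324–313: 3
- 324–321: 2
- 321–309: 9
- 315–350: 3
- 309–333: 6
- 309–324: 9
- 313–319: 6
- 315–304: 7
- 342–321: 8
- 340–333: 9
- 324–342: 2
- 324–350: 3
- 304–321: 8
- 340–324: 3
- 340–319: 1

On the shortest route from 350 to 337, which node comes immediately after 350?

324

Candidate routes:
350 - 324 - 342 - 337: 3+2+6 = 11
350 - 313 - 342 - 337: 1+5+6 = 12
350 - 313 - 324 - 342 - 337: 1+3+2+6 = 12
Cheapest is 350 - 324 - 342 - 337 at 11 s.
So from 350 the first move is to 324.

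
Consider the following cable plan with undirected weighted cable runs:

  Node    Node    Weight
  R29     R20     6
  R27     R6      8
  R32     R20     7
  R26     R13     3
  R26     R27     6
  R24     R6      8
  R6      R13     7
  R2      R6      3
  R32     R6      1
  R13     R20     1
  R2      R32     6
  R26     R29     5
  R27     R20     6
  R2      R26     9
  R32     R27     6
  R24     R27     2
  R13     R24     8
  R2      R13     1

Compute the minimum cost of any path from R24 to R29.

Shortest distances from R24:
R24: 0
R27: 2  (via R24)
R13: 8  (via R24)
R26: 8  (via R27)
R6: 8  (via R24)
R20: 8  (via R27)
R32: 8  (via R27)
R2: 9  (via R13)
R29: 13  (via R26)
Shortest route: R24–R27–R26–R29 = 13.

13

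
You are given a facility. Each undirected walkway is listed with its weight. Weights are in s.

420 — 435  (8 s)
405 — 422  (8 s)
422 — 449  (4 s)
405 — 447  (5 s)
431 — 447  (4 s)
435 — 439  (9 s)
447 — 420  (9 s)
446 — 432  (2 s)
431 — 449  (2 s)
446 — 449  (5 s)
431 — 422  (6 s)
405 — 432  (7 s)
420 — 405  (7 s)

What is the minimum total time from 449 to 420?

15 s

Settle nodes by increasing distance from 449:
449: 0
431: 2  (via 449)
422: 4  (via 449)
446: 5  (via 449)
447: 6  (via 431)
432: 7  (via 446)
405: 11  (via 447)
420: 15  (via 447)
Shortest route: 449 → 431 → 447 → 420 = 15 s.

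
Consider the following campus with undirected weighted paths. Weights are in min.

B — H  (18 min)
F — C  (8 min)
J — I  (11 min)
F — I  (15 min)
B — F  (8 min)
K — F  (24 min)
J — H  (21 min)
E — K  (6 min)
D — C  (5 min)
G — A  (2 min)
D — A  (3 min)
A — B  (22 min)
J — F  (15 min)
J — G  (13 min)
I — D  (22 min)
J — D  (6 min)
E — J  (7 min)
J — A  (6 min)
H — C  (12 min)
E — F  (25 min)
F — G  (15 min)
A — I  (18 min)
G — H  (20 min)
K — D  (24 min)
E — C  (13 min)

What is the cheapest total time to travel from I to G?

Enumerating some paths:
I → A → G: 18+2 = 20
I → J → A → G: 11+6+2 = 19
Cheapest is I → J → A → G at 19 min.

19 min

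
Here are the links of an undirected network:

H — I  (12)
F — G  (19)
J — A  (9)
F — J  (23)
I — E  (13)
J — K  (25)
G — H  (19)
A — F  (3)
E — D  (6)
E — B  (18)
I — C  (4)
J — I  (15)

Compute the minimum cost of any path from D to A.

Running Dijkstra from D:
D: 0
E: 6  (via D)
I: 19  (via E)
C: 23  (via I)
B: 24  (via E)
H: 31  (via I)
J: 34  (via I)
A: 43  (via J)
Shortest route: D–E–I–J–A = 43.

43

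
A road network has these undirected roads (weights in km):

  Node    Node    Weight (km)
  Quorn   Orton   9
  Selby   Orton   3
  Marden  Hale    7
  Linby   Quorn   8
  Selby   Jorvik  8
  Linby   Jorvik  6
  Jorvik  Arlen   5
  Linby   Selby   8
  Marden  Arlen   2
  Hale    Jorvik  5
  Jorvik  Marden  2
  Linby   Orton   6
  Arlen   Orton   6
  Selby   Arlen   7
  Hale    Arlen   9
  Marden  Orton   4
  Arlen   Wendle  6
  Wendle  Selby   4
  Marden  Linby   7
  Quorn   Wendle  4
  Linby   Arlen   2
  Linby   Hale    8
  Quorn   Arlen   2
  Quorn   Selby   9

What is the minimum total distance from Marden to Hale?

Settle nodes by increasing distance from Marden:
Marden: 0
Jorvik: 2  (via Marden)
Arlen: 2  (via Marden)
Quorn: 4  (via Arlen)
Orton: 4  (via Marden)
Linby: 4  (via Arlen)
Hale: 7  (via Marden)
Shortest route: Marden–Hale = 7 km.

7 km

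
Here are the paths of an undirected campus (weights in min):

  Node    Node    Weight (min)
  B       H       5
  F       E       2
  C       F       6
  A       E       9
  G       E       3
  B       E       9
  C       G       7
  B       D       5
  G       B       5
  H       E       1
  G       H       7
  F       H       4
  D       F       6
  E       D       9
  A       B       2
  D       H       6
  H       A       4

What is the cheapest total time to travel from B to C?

Compare a few routes:
B - A - H - E - F - C: 2+4+1+2+6 = 15
B - H - E - F - C: 5+1+2+6 = 14
B - H - F - C: 5+4+6 = 15
B - G - C: 5+7 = 12
Cheapest is B - G - C at 12 min.

12 min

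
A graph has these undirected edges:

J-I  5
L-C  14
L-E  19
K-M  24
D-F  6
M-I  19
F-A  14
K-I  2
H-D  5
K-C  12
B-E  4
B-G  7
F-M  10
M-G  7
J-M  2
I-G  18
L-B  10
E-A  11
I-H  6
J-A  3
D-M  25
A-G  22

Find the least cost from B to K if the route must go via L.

36

Shortest B→L: B → L = 10
Best L to K: L → C → K costing 26
Total via L: 10 + 26 = 36.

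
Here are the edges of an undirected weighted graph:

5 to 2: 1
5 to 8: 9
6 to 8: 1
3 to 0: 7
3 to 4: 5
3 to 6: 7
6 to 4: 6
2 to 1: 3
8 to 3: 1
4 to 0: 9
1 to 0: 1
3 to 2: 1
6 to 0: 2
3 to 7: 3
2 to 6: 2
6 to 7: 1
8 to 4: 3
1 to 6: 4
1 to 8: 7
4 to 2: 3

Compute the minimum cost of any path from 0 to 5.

5

Running Dijkstra from 0:
0: 0
1: 1  (via 0)
6: 2  (via 0)
7: 3  (via 6)
8: 3  (via 6)
2: 4  (via 1)
3: 4  (via 8)
5: 5  (via 2)
Shortest route: 0 → 1 → 2 → 5 = 5.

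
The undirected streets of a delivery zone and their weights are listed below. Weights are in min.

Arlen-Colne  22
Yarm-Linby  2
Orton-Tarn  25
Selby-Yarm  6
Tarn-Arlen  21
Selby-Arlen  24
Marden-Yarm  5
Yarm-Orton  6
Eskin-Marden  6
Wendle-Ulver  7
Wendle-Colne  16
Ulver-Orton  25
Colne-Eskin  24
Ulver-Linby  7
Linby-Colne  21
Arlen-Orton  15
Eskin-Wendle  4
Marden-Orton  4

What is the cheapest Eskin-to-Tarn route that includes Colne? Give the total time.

63 min

Best Eskin to Colne: Eskin–Wendle–Colne costing 20
Shortest Colne→Tarn: Colne–Arlen–Tarn = 43
Total via Colne: 20 + 43 = 63 min.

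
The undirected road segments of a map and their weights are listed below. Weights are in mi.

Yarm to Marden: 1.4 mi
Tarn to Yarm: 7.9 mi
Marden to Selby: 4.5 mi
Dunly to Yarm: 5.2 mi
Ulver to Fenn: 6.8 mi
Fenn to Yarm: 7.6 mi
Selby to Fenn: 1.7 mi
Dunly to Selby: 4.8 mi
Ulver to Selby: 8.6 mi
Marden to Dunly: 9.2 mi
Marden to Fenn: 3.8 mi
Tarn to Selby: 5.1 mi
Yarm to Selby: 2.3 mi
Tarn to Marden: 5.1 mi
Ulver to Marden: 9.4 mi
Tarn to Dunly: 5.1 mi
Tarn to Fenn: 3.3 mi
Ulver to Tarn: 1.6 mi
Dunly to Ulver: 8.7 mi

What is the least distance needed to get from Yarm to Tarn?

6.5 mi

Settle nodes by increasing distance from Yarm:
Yarm: 0
Marden: 1.4  (via Yarm)
Selby: 2.3  (via Yarm)
Fenn: 4  (via Selby)
Dunly: 5.2  (via Yarm)
Tarn: 6.5  (via Marden)
Shortest route: Yarm–Marden–Tarn = 6.5 mi.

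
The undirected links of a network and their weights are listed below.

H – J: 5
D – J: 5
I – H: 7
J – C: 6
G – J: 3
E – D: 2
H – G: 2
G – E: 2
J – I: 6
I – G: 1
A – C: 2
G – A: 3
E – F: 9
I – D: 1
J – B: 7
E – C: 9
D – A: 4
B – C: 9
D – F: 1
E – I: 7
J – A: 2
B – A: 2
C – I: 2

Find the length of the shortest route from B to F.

Candidate routes:
B–A–G–I–D–F: 2+3+1+1+1 = 8
B–A–D–F: 2+4+1 = 7
B–A–C–I–D–F: 2+2+2+1+1 = 8
Cheapest is B–A–D–F at 7.

7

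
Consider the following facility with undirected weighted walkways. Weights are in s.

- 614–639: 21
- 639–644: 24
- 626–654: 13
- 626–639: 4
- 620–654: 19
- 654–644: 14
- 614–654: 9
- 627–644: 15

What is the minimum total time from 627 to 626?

Settle nodes by increasing distance from 627:
627: 0
644: 15  (via 627)
654: 29  (via 644)
614: 38  (via 654)
639: 39  (via 644)
626: 42  (via 654)
Shortest route: 627 → 644 → 654 → 626 = 42 s.

42 s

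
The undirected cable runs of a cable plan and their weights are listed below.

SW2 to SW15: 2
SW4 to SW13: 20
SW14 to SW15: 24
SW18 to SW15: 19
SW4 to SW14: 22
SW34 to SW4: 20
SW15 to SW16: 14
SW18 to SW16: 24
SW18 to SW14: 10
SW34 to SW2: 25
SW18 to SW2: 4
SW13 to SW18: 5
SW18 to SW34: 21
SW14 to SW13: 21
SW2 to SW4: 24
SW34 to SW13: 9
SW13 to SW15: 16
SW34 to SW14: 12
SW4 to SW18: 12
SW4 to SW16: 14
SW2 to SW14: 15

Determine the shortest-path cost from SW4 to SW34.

20

Shortest distances from SW4:
SW4: 0
SW18: 12  (via SW4)
SW16: 14  (via SW4)
SW2: 16  (via SW18)
SW13: 17  (via SW18)
SW15: 18  (via SW2)
SW34: 20  (via SW4)
Shortest route: SW4 → SW34 = 20.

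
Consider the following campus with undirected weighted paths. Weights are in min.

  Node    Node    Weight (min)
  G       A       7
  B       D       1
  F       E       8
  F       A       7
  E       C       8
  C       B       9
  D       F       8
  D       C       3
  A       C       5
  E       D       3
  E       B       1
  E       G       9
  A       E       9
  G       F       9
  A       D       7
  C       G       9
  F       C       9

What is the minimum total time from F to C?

Candidate routes:
F - D - C: 8+3 = 11
F - C: 9 = 9
Cheapest is F - C at 9 min.

9 min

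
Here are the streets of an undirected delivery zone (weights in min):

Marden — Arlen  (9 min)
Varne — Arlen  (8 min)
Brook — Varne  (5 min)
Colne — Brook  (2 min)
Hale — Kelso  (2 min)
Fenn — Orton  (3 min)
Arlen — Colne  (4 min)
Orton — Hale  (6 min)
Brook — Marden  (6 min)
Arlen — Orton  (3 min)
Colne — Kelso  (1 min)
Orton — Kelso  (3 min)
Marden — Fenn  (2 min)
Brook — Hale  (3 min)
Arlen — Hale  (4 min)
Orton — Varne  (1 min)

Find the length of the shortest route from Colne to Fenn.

7 min

Enumerating some paths:
Colne → Arlen → Orton → Fenn: 4+3+3 = 10
Colne → Brook → Marden → Fenn: 2+6+2 = 10
Colne → Brook → Varne → Orton → Fenn: 2+5+1+3 = 11
Colne → Kelso → Orton → Fenn: 1+3+3 = 7
Cheapest is Colne → Kelso → Orton → Fenn at 7 min.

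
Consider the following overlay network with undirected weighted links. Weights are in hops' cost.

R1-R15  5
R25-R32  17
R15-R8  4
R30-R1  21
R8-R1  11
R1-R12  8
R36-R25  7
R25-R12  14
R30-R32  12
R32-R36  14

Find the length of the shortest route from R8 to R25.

Enumerating some paths:
R8 - R1 - R12 - R25: 11+8+14 = 33
R8 - R15 - R1 - R12 - R25: 4+5+8+14 = 31
The minimum is 31 hops' cost via R8 - R15 - R1 - R12 - R25.

31 hops' cost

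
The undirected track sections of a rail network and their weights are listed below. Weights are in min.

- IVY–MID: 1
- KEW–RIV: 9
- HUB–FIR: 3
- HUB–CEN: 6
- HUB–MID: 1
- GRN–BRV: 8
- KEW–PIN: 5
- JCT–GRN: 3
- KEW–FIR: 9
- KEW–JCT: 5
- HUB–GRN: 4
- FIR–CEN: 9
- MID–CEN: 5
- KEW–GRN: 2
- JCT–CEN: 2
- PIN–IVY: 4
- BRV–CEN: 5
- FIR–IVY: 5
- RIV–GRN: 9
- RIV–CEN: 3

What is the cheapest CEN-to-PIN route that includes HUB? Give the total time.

12 min

Shortest CEN→HUB: CEN → HUB = 6
Best HUB to PIN: HUB → MID → IVY → PIN costing 6
Total via HUB: 6 + 6 = 12 min.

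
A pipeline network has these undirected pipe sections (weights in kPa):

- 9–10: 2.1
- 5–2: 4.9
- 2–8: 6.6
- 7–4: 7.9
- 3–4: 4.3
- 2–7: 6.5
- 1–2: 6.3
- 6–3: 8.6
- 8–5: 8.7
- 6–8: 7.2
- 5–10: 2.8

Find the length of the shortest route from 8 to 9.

Settle nodes by increasing distance from 8:
8: 0
2: 6.6  (via 8)
6: 7.2  (via 8)
5: 8.7  (via 8)
10: 11.5  (via 5)
1: 12.9  (via 2)
7: 13.1  (via 2)
9: 13.6  (via 10)
Shortest route: 8–5–10–9 = 13.6 kPa.

13.6 kPa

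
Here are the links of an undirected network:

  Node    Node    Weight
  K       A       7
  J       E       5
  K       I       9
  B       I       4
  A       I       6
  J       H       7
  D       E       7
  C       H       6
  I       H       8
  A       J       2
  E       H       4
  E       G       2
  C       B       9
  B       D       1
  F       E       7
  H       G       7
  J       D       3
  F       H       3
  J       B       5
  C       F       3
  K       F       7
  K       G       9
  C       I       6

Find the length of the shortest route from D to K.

12

Settle nodes by increasing distance from D:
D: 0
B: 1  (via D)
J: 3  (via D)
A: 5  (via J)
I: 5  (via B)
E: 7  (via D)
G: 9  (via E)
C: 10  (via B)
H: 10  (via J)
K: 12  (via A)
Shortest route: D → J → A → K = 12.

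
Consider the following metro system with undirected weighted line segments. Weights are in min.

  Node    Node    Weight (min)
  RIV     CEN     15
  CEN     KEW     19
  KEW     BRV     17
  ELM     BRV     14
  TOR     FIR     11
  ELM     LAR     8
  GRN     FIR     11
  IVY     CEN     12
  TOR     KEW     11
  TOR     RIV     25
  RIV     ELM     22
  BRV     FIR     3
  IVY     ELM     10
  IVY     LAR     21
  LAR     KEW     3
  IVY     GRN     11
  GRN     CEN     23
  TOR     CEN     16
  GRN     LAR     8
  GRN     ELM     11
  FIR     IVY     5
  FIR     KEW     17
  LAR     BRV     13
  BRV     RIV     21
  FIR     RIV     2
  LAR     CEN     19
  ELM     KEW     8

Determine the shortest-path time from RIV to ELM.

17 min

Candidate routes:
RIV → ELM: 22 = 22
RIV → FIR → IVY → ELM: 2+5+10 = 17
RIV → FIR → BRV → ELM: 2+3+14 = 19
Cheapest is RIV → FIR → IVY → ELM at 17 min.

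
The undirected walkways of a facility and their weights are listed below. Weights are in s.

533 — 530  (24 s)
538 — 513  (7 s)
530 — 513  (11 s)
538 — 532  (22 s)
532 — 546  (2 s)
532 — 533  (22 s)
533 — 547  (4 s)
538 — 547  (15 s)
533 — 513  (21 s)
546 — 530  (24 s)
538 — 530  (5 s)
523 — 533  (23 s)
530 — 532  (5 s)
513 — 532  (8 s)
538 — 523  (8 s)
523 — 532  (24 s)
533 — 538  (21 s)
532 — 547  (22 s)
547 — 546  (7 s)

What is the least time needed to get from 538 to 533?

19 s

Settle nodes by increasing distance from 538:
538: 0
530: 5  (via 538)
513: 7  (via 538)
523: 8  (via 538)
532: 10  (via 530)
546: 12  (via 532)
547: 15  (via 538)
533: 19  (via 547)
Shortest route: 538 → 547 → 533 = 19 s.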